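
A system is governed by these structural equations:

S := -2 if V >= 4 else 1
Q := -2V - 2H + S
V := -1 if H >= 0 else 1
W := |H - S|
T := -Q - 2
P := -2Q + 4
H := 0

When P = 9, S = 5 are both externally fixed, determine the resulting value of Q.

7

The joint intervention fixes P = 9, S = 5, removing each variable's own equation.
V = -1 if H >= 0 else 1  [with H=0]  = -1
Q = -2V - 2H + S  [with V=-1, H=0, S=5]  = 7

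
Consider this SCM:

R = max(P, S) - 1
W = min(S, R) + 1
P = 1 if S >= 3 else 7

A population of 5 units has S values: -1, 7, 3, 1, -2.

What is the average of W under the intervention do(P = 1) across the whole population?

The intervention sets P=1 in all 5 units regardless of S. Recomputing W per unit gives 0, 7, 3, 1, -1; average 2.

2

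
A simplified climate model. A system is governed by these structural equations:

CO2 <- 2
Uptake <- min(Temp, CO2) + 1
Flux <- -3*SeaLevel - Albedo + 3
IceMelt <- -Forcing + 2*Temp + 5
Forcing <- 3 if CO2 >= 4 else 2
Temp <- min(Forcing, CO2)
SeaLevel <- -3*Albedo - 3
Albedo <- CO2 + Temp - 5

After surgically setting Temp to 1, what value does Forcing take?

2

Under do(Temp=1), the mechanism Temp <- min(Forcing, CO2) is discarded; Temp is fixed at 1.
Since Forcing is not a descendant of the intervened variable, it is unaffected.
Forcing = 3 if CO2 >= 4 else 2  [with CO2=2]  = 2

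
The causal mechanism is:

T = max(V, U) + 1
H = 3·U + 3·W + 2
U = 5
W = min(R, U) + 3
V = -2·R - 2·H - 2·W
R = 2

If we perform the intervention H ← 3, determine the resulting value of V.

Intervening sets H = 3 and removes its equation (H = 3·U + 3·W + 2).
W = min(R, U) + 3  [with R=2, U=5]  = 5
V = -2·R - 2·H - 2·W  [with R=2, H=3, W=5]  = -20

-20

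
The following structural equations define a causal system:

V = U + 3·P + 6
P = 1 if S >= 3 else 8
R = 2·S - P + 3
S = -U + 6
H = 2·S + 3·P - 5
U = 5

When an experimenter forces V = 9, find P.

do(V=9) replaces the equation V = U + 3·P + 6 with the constant V = 9.
P is not downstream of the intervention, so its value is determined by the original equations.
S = -U + 6  [with U=5]  = 1
P = 1 if S >= 3 else 8  [with S=1]  = 8

8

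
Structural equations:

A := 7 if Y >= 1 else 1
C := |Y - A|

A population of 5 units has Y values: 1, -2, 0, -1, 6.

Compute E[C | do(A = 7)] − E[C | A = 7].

2.7

Under do(A=7), A's equation is replaced by A=7 for every unit. Per-unit C: 6, 9, 7, 8, 1. Mean = 6.2.
Observing A=7 restricts to units where A's equation naturally yields 7: Y ∈ {1, 6}. In that subpopulation C = 6, 1, mean 3.5.
Difference = 6.2 − 3.5 = 2.7.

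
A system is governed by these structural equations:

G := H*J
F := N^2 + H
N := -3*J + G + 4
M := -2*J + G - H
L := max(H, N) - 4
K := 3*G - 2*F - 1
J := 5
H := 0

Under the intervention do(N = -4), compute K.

Under do(N=-4), the mechanism N := -3*J + G + 4 is discarded; N is fixed at -4.
G = H*J  [with H=0, J=5]  = 0
F = N^2 + H  [with N=-4, H=0]  = 16
K = 3*G - 2*F - 1  [with G=0, F=16]  = -33

-33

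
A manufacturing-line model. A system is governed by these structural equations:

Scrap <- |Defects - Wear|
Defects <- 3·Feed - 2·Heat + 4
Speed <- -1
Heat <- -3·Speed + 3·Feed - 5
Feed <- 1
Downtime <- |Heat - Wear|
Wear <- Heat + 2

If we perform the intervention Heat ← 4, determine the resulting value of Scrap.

The intervention breaks the incoming arrows to Heat: Heat <- -3·Speed + 3·Feed - 5 no longer applies, and Heat = 4.
Wear = Heat + 2  [with Heat=4]  = 6
Defects = 3·Feed - 2·Heat + 4  [with Feed=1, Heat=4]  = -1
Scrap = |Defects - Wear|  [with Defects=-1, Wear=6]  = 7

7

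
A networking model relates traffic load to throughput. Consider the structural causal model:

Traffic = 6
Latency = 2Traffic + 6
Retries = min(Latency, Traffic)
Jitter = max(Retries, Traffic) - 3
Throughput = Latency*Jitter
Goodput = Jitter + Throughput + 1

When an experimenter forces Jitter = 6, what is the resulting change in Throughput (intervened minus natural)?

54

Intervening sets Jitter = 6 and removes its equation (Jitter = max(Retries, Traffic) - 3).
Latency = 2Traffic + 6  [with Traffic=6]  = 18
Throughput = Latency*Jitter  [with Latency=18, Jitter=6]  = 108
Without intervention: Latency = 2Traffic + 6  [with Traffic=6]  = 18; Retries = min(Latency, Traffic)  [with Latency=18, Traffic=6]  = 6; Jitter = max(Retries, Traffic) - 3  [with Retries=6, Traffic=6]  = 3; Throughput = Latency*Jitter  [with Latency=18, Jitter=3]  = 54.
Change = 108 − 54 = 54.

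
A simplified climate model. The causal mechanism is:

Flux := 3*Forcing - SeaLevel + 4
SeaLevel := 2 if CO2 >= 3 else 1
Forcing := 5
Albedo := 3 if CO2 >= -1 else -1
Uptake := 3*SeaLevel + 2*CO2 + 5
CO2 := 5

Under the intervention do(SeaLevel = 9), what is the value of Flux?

10

Intervening sets SeaLevel = 9 and removes its equation (SeaLevel := 2 if CO2 >= 3 else 1).
Flux = 3*Forcing - SeaLevel + 4  [with Forcing=5, SeaLevel=9]  = 10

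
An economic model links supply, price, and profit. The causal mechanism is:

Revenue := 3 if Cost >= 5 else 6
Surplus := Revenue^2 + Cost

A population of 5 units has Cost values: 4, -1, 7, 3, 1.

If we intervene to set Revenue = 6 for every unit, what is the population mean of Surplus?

38.8

Every unit gets Revenue=6 under the intervention. Surplus values become 40, 35, 43, 39, 37; E[Surplus|do(Revenue=6)] = 38.8.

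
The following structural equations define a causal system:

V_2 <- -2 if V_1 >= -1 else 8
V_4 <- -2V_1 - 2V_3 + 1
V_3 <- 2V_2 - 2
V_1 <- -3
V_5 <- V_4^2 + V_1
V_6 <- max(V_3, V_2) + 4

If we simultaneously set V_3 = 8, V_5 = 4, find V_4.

The joint intervention fixes V_3 = 8, V_5 = 4, removing each variable's own equation.
V_4 = -2V_1 - 2V_3 + 1  [with V_1=-3, V_3=8]  = -9

-9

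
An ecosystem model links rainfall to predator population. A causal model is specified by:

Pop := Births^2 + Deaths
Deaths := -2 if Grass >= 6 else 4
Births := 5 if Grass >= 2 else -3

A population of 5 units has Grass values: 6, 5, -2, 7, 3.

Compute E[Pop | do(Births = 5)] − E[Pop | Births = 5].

0.6

Under do(Births=5), Births's equation is replaced by Births=5 for every unit. Per-unit Pop: 23, 29, 29, 23, 29. Mean = 26.6.
E[Pop|Births=5] averages over only the 4 units with Births=5 (Grass = 6, 5, 7, 3): Pop = 23, 29, 23, 29, mean 26.
Difference = 26.6 − 26 = 0.6.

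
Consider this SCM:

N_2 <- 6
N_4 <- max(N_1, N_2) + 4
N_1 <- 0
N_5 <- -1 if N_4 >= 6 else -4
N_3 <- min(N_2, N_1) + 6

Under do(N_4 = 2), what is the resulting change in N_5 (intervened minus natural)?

Intervening sets N_4 = 2 and removes its equation (N_4 <- max(N_1, N_2) + 4).
N_5 = -1 if N_4 >= 6 else -4  [with N_4=2]  = -4
Without intervention: N_4 = max(N_1, N_2) + 4  [with N_1=0, N_2=6]  = 10; N_5 = -1 if N_4 >= 6 else -4  [with N_4=10]  = -1.
Change = -4 − (-1) = -3.

-3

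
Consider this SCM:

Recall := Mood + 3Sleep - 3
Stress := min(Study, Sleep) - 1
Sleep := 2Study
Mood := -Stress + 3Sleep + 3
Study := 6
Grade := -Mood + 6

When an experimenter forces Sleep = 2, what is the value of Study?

Under do(Sleep=2), the mechanism Sleep := 2Study is discarded; Sleep is fixed at 2.
Study is not downstream of the intervention, so its value is determined by the original equations.

6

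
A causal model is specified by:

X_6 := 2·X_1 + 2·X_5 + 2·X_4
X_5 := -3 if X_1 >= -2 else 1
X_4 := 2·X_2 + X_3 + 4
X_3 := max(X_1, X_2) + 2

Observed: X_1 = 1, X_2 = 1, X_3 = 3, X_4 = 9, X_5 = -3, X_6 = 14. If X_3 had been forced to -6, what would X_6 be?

-4

The intervention breaks the incoming arrows to X_3: X_3 := max(X_1, X_2) + 2 no longer applies, and X_3 = -6.
X_4 = 2·X_2 + X_3 + 4  [with X_2=1, X_3=-6]  = 0
X_5 = -3 if X_1 >= -2 else 1  [with X_1=1]  = -3
X_6 = 2·X_1 + 2·X_5 + 2·X_4  [with X_1=1, X_5=-3, X_4=0]  = -4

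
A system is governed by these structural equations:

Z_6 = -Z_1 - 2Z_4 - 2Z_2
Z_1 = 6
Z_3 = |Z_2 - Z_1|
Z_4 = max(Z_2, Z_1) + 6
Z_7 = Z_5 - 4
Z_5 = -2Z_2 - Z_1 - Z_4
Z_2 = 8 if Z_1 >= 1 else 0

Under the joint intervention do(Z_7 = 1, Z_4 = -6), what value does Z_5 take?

Under do(Z_7 = 1, Z_4 = -6), each intervened variable's structural equation is replaced by its fixed value.
Z_2 = 8 if Z_1 >= 1 else 0  [with Z_1=6]  = 8
Z_5 = -2Z_2 - Z_1 - Z_4  [with Z_2=8, Z_1=6, Z_4=-6]  = -16

-16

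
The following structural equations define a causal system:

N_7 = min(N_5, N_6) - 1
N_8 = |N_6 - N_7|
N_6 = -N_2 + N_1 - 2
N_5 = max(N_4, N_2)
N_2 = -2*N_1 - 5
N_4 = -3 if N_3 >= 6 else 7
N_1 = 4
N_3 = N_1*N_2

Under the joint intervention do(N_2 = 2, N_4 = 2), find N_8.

1

Setting N_2 = 2, N_4 = 2 by intervention discards those variables' equations.
N_5 = max(N_4, N_2)  [with N_4=2, N_2=2]  = 2
N_6 = -N_2 + N_1 - 2  [with N_2=2, N_1=4]  = 0
N_7 = min(N_5, N_6) - 1  [with N_5=2, N_6=0]  = -1
N_8 = |N_6 - N_7|  [with N_6=0, N_7=-1]  = 1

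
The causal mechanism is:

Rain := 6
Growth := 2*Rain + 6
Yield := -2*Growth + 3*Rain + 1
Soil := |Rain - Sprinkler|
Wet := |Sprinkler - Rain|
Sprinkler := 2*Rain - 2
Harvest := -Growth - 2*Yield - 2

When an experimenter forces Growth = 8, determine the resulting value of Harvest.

-16

Under do(Growth=8), the mechanism Growth := 2*Rain + 6 is discarded; Growth is fixed at 8.
Yield = -2*Growth + 3*Rain + 1  [with Growth=8, Rain=6]  = 3
Harvest = -Growth - 2*Yield - 2  [with Growth=8, Yield=3]  = -16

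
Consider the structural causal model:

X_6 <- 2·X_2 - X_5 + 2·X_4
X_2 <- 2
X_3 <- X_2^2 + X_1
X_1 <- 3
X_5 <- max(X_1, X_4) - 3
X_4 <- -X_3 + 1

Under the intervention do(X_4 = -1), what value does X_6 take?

2

Under do(X_4=-1), the mechanism X_4 <- -X_3 + 1 is discarded; X_4 is fixed at -1.
X_5 = max(X_1, X_4) - 3  [with X_1=3, X_4=-1]  = 0
X_6 = 2·X_2 - X_5 + 2·X_4  [with X_2=2, X_5=0, X_4=-1]  = 2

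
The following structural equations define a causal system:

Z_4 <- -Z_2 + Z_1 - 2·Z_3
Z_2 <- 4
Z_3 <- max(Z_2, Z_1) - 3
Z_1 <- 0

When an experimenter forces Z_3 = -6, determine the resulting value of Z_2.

4

Under do(Z_3=-6), the mechanism Z_3 <- max(Z_2, Z_1) - 3 is discarded; Z_3 is fixed at -6.
Since Z_2 is not a descendant of the intervened variable, it is unaffected.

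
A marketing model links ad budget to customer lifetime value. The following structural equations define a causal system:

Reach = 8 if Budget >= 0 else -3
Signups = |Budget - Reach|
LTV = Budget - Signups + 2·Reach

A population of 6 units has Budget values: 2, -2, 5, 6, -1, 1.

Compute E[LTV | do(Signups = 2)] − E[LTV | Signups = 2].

Every unit gets Signups=2 under the intervention. LTV values become 16, -10, 19, 20, -9, 15; E[LTV|do(Signups=2)] = 8.5.
E[LTV|Signups=2] averages over only the 2 units with Signups=2 (Budget = 6, -1): LTV = 20, -9, mean 5.5.
Difference = 8.5 − 5.5 = 3.

3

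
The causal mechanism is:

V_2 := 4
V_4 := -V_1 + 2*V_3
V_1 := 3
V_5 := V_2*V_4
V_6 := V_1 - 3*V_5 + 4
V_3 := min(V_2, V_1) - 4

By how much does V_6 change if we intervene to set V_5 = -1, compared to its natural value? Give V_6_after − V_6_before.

-57

The intervention breaks the incoming arrows to V_5: V_5 := V_2*V_4 no longer applies, and V_5 = -1.
V_6 = V_1 - 3*V_5 + 4  [with V_1=3, V_5=-1]  = 10
Without intervention: V_3 = min(V_2, V_1) - 4  [with V_2=4, V_1=3]  = -1; V_4 = -V_1 + 2*V_3  [with V_1=3, V_3=-1]  = -5; V_5 = V_2*V_4  [with V_2=4, V_4=-5]  = -20; V_6 = V_1 - 3*V_5 + 4  [with V_1=3, V_5=-20]  = 67.
Change = 10 − 67 = -57.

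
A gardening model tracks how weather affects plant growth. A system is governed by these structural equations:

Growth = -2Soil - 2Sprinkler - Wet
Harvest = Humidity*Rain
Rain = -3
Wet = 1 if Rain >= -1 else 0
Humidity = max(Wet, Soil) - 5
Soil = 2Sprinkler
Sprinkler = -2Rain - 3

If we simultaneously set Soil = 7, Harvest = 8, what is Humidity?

Under do(Soil = 7, Harvest = 8), each intervened variable's structural equation is replaced by its fixed value.
Wet = 1 if Rain >= -1 else 0  [with Rain=-3]  = 0
Humidity = max(Wet, Soil) - 5  [with Wet=0, Soil=7]  = 2

2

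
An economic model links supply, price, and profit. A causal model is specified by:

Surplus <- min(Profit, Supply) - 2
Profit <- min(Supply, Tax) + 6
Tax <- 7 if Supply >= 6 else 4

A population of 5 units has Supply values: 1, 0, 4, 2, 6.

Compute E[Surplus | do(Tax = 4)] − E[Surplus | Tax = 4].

0.85

Every unit gets Tax=4 under the intervention. Surplus values become -1, -2, 2, 0, 4; E[Surplus|do(Tax=4)] = 0.6.
Conditioning on Tax=4 selects the 4 unit(s) with Supply ∈ {1, 0, 4, 2}. Their Surplus values: -1, -2, 2, 0. Mean = -0.25.
Difference = 0.6 − (-0.25) = 0.85.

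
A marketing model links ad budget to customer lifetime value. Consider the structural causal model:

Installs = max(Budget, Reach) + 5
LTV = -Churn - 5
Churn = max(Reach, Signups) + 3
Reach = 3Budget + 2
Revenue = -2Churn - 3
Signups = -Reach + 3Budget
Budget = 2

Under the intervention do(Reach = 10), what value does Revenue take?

-29

Under do(Reach=10), the mechanism Reach = 3Budget + 2 is discarded; Reach is fixed at 10.
Signups = -Reach + 3Budget  [with Reach=10, Budget=2]  = -4
Churn = max(Reach, Signups) + 3  [with Reach=10, Signups=-4]  = 13
Revenue = -2Churn - 3  [with Churn=13]  = -29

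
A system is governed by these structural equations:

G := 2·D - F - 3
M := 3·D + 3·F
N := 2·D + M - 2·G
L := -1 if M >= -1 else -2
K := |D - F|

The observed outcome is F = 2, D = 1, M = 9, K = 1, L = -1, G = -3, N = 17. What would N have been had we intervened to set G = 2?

Intervening sets G = 2 and removes its equation (G := 2·D - F - 3).
M = 3·D + 3·F  [with D=1, F=2]  = 9
N = 2·D + M - 2·G  [with D=1, M=9, G=2]  = 7

7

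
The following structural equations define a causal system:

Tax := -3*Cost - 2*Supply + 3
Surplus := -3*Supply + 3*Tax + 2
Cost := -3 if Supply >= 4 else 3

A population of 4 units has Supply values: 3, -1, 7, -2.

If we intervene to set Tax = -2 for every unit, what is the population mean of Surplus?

Under do(Tax=-2), Tax's equation is replaced by Tax=-2 for every unit. Per-unit Surplus: -13, -1, -25, 2. Mean = -9.25.

-9.25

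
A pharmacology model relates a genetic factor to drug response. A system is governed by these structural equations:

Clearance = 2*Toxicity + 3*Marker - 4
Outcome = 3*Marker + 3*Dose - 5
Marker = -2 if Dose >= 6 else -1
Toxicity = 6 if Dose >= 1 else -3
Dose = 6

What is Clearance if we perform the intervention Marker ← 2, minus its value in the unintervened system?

12

Under do(Marker=2), the mechanism Marker = -2 if Dose >= 6 else -1 is discarded; Marker is fixed at 2.
Toxicity = 6 if Dose >= 1 else -3  [with Dose=6]  = 6
Clearance = 2*Toxicity + 3*Marker - 4  [with Toxicity=6, Marker=2]  = 14
Without intervention: Marker = -2 if Dose >= 6 else -1  [with Dose=6]  = -2; Toxicity = 6 if Dose >= 1 else -3  [with Dose=6]  = 6; Clearance = 2*Toxicity + 3*Marker - 4  [with Toxicity=6, Marker=-2]  = 2.
Change = 14 − 2 = 12.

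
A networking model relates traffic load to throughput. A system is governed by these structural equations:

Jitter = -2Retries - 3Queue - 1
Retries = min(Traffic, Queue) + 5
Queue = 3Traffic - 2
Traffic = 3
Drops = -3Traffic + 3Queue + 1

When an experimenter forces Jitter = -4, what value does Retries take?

The intervention breaks the incoming arrows to Jitter: Jitter = -2Retries - 3Queue - 1 no longer applies, and Jitter = -4.
Since Retries is not a descendant of the intervened variable, it is unaffected.
Queue = 3Traffic - 2  [with Traffic=3]  = 7
Retries = min(Traffic, Queue) + 5  [with Traffic=3, Queue=7]  = 8

8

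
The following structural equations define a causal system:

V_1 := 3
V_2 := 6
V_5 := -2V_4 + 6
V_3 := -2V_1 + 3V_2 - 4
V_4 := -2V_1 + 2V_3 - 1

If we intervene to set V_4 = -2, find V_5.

Intervening sets V_4 = -2 and removes its equation (V_4 := -2V_1 + 2V_3 - 1).
V_5 = -2V_4 + 6  [with V_4=-2]  = 10

10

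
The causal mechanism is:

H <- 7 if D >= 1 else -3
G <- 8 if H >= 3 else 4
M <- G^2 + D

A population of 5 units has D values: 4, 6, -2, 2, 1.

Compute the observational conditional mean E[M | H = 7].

Conditioning on H=7 selects the 4 unit(s) with D ∈ {4, 6, 2, 1}. Their M values: 68, 70, 66, 65. Mean = 67.25.

67.25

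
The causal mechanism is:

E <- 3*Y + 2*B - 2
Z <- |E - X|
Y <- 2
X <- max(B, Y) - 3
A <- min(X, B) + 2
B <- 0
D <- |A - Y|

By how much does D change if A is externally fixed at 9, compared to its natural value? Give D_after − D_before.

Intervening sets A = 9 and removes its equation (A <- min(X, B) + 2).
D = |A - Y|  [with A=9, Y=2]  = 7
Without intervention: X = max(B, Y) - 3  [with B=0, Y=2]  = -1; A = min(X, B) + 2  [with X=-1, B=0]  = 1; D = |A - Y|  [with A=1, Y=2]  = 1.
Change = 7 − 1 = 6.

6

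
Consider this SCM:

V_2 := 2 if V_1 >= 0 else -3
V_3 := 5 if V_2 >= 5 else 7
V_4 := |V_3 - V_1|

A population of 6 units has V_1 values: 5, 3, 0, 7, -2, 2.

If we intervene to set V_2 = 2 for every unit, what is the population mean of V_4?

Under do(V_2=2), V_2's equation is replaced by V_2=2 for every unit. Per-unit V_4: 2, 4, 7, 0, 9, 5. Mean = 4.5.

4.5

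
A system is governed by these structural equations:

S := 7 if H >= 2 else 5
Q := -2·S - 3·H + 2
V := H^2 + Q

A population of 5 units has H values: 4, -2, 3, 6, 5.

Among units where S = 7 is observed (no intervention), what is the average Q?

Observing S=7 restricts to units where S's equation naturally yields 7: H ∈ {4, 3, 6, 5}. In that subpopulation Q = -24, -21, -30, -27, mean -25.5.

-25.5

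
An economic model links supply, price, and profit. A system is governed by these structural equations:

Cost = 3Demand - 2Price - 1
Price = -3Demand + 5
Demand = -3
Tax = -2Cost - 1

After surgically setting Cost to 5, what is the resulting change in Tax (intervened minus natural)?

The intervention breaks the incoming arrows to Cost: Cost = 3Demand - 2Price - 1 no longer applies, and Cost = 5.
Tax = -2Cost - 1  [with Cost=5]  = -11
Without intervention: Price = -3Demand + 5  [with Demand=-3]  = 14; Cost = 3Demand - 2Price - 1  [with Demand=-3, Price=14]  = -38; Tax = -2Cost - 1  [with Cost=-38]  = 75.
Change = -11 − 75 = -86.

-86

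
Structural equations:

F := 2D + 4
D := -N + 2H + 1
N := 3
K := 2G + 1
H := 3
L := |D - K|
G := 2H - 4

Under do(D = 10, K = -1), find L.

Under do(D = 10, K = -1), each intervened variable's structural equation is replaced by its fixed value.
L = |D - K|  [with D=10, K=-1]  = 11

11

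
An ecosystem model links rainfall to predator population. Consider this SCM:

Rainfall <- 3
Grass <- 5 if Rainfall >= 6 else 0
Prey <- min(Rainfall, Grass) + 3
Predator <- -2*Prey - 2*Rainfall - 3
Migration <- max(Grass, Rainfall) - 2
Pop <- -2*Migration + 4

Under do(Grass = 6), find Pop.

Under do(Grass=6), the mechanism Grass <- 5 if Rainfall >= 6 else 0 is discarded; Grass is fixed at 6.
Migration = max(Grass, Rainfall) - 2  [with Grass=6, Rainfall=3]  = 4
Pop = -2*Migration + 4  [with Migration=4]  = -4

-4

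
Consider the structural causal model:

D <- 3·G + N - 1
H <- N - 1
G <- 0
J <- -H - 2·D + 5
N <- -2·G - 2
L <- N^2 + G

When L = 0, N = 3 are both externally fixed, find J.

-1

Setting L = 0, N = 3 by intervention discards those variables' equations.
H = N - 1  [with N=3]  = 2
D = 3·G + N - 1  [with G=0, N=3]  = 2
J = -H - 2·D + 5  [with H=2, D=2]  = -1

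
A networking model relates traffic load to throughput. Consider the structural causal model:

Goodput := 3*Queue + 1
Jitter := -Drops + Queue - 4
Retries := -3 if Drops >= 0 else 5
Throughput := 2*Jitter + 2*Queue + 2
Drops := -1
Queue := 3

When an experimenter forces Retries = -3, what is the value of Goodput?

10

The intervention breaks the incoming arrows to Retries: Retries := -3 if Drops >= 0 else 5 no longer applies, and Retries = -3.
No directed path runs from Retries to Goodput, so Goodput keeps its natural value.
Goodput = 3*Queue + 1  [with Queue=3]  = 10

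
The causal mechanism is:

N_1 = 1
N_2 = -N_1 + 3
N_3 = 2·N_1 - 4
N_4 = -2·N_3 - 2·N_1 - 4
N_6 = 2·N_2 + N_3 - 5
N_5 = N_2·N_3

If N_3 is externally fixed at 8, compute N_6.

7

The intervention breaks the incoming arrows to N_3: N_3 = 2·N_1 - 4 no longer applies, and N_3 = 8.
N_2 = -N_1 + 3  [with N_1=1]  = 2
N_6 = 2·N_2 + N_3 - 5  [with N_2=2, N_3=8]  = 7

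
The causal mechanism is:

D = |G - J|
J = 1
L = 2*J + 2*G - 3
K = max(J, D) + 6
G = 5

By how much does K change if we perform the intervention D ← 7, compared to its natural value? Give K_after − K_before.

3

The intervention breaks the incoming arrows to D: D = |G - J| no longer applies, and D = 7.
K = max(J, D) + 6  [with J=1, D=7]  = 13
Without intervention: D = |G - J|  [with G=5, J=1]  = 4; K = max(J, D) + 6  [with J=1, D=4]  = 10.
Change = 13 − 10 = 3.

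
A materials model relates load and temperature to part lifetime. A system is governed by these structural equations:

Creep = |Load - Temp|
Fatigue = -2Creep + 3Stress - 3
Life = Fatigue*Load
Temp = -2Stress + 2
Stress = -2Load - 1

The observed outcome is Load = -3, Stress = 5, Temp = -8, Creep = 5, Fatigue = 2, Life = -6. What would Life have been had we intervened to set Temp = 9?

36

The intervention breaks the incoming arrows to Temp: Temp = -2Stress + 2 no longer applies, and Temp = 9.
Stress = -2Load - 1  [with Load=-3]  = 5
Creep = |Load - Temp|  [with Load=-3, Temp=9]  = 12
Fatigue = -2Creep + 3Stress - 3  [with Creep=12, Stress=5]  = -12
Life = Fatigue*Load  [with Fatigue=-12, Load=-3]  = 36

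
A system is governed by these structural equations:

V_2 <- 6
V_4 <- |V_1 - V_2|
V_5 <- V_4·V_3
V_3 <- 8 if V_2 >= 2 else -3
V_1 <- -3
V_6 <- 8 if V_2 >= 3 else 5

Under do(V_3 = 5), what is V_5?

45

do(V_3=5) replaces the equation V_3 <- 8 if V_2 >= 2 else -3 with the constant V_3 = 5.
V_4 = |V_1 - V_2|  [with V_1=-3, V_2=6]  = 9
V_5 = V_4·V_3  [with V_4=9, V_3=5]  = 45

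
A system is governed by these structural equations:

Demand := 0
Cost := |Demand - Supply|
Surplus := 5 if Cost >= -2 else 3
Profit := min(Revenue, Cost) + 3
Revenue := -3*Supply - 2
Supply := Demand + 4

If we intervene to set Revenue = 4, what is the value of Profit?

7

Intervening sets Revenue = 4 and removes its equation (Revenue := -3*Supply - 2).
Supply = Demand + 4  [with Demand=0]  = 4
Cost = |Demand - Supply|  [with Demand=0, Supply=4]  = 4
Profit = min(Revenue, Cost) + 3  [with Revenue=4, Cost=4]  = 7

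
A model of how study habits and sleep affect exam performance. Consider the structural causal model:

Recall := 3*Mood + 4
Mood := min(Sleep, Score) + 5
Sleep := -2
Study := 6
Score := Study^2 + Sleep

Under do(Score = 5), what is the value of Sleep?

Under do(Score=5), the mechanism Score := Study^2 + Sleep is discarded; Score is fixed at 5.
Since Sleep is not a descendant of the intervened variable, it is unaffected.

-2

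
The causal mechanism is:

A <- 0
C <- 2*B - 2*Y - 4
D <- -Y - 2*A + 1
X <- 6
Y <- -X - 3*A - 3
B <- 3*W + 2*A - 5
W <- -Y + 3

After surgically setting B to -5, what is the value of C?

4

Intervening sets B = -5 and removes its equation (B <- 3*W + 2*A - 5).
Y = -X - 3*A - 3  [with X=6, A=0]  = -9
C = 2*B - 2*Y - 4  [with B=-5, Y=-9]  = 4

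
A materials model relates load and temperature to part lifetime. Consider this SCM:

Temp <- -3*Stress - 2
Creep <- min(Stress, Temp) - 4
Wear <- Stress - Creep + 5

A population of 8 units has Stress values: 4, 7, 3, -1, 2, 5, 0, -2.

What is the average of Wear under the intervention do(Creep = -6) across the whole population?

Every unit gets Creep=-6 under the intervention. Wear values become 15, 18, 14, 10, 13, 16, 11, 9; E[Wear|do(Creep=-6)] = 13.25.

13.25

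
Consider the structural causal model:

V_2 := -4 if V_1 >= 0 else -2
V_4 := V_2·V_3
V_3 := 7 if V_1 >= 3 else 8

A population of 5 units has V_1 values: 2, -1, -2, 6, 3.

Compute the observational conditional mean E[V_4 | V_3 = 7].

-28

E[V_4|V_3=7] averages over only the 2 units with V_3=7 (V_1 = 6, 3): V_4 = -28, -28, mean -28.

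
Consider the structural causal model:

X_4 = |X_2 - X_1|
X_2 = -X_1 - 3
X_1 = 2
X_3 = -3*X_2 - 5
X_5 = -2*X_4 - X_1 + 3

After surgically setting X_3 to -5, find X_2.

Under do(X_3=-5), the mechanism X_3 = -3*X_2 - 5 is discarded; X_3 is fixed at -5.
Since X_2 is not a descendant of the intervened variable, it is unaffected.
X_2 = -X_1 - 3  [with X_1=2]  = -5

-5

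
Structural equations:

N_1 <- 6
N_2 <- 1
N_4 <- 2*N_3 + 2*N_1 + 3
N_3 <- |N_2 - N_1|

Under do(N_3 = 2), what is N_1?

Under do(N_3=2), the mechanism N_3 <- |N_2 - N_1| is discarded; N_3 is fixed at 2.
N_1 is not downstream of the intervention, so its value is determined by the original equations.

6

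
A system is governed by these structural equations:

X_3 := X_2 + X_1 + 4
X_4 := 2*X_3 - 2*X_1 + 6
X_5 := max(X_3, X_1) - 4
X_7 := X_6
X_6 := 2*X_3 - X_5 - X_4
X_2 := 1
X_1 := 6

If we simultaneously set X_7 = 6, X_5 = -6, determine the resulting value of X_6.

12

Setting X_7 = 6, X_5 = -6 by intervention discards those variables' equations.
X_3 = X_2 + X_1 + 4  [with X_2=1, X_1=6]  = 11
X_4 = 2*X_3 - 2*X_1 + 6  [with X_3=11, X_1=6]  = 16
X_6 = 2*X_3 - X_5 - X_4  [with X_3=11, X_5=-6, X_4=16]  = 12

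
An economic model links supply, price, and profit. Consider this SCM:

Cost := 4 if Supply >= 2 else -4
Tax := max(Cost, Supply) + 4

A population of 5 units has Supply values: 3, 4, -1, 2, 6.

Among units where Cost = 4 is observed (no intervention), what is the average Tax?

E[Tax|Cost=4] averages over only the 4 units with Cost=4 (Supply = 3, 4, 2, 6): Tax = 8, 8, 8, 10, mean 8.5.

8.5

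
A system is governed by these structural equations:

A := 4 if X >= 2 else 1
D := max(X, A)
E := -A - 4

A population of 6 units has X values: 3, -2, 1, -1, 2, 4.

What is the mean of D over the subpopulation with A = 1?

1

Conditioning on A=1 selects the 3 unit(s) with X ∈ {-2, 1, -1}. Their D values: 1, 1, 1. Mean = 1.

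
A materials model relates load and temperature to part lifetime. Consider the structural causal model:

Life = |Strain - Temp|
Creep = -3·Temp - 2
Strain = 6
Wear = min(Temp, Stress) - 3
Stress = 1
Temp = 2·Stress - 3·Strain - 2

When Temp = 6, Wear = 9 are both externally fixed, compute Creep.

The joint intervention fixes Temp = 6, Wear = 9, removing each variable's own equation.
Creep = -3·Temp - 2  [with Temp=6]  = -20

-20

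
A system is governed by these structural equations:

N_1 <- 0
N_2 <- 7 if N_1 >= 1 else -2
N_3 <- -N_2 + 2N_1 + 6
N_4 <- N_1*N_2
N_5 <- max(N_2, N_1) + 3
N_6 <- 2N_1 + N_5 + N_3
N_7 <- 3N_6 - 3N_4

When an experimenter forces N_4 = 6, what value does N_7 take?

The intervention breaks the incoming arrows to N_4: N_4 <- N_1*N_2 no longer applies, and N_4 = 6.
N_2 = 7 if N_1 >= 1 else -2  [with N_1=0]  = -2
N_3 = -N_2 + 2N_1 + 6  [with N_2=-2, N_1=0]  = 8
N_5 = max(N_2, N_1) + 3  [with N_2=-2, N_1=0]  = 3
N_6 = 2N_1 + N_5 + N_3  [with N_1=0, N_5=3, N_3=8]  = 11
N_7 = 3N_6 - 3N_4  [with N_6=11, N_4=6]  = 15

15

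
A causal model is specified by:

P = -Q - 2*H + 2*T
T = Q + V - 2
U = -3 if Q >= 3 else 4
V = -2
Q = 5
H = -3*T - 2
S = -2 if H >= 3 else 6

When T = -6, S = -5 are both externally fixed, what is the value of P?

Under do(T = -6, S = -5), each intervened variable's structural equation is replaced by its fixed value.
H = -3*T - 2  [with T=-6]  = 16
P = -Q - 2*H + 2*T  [with Q=5, H=16, T=-6]  = -49

-49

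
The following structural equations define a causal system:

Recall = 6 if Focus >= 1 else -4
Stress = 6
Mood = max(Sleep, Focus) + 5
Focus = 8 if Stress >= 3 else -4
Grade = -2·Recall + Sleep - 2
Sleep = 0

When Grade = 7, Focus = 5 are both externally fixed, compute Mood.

10

Under do(Grade = 7, Focus = 5), each intervened variable's structural equation is replaced by its fixed value.
Mood = max(Sleep, Focus) + 5  [with Sleep=0, Focus=5]  = 10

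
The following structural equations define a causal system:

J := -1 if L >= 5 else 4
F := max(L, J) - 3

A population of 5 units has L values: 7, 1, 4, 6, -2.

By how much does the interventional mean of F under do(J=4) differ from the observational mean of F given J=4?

do(J=4) breaks J's dependence on L. With J=4 fixed, F across the units is 4, 1, 1, 3, 1, mean 2.
Observing J=4 restricts to units where J's equation naturally yields 4: L ∈ {1, 4, -2}. In that subpopulation F = 1, 1, 1, mean 1.
Difference = 2 − 1 = 1.

1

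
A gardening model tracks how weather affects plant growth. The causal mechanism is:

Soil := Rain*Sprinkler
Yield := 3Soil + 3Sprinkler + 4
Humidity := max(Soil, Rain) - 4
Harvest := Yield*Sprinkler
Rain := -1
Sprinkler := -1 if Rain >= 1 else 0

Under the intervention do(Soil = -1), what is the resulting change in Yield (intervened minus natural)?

do(Soil=-1) replaces the equation Soil := Rain*Sprinkler with the constant Soil = -1.
Sprinkler = -1 if Rain >= 1 else 0  [with Rain=-1]  = 0
Yield = 3Soil + 3Sprinkler + 4  [with Soil=-1, Sprinkler=0]  = 1
Without intervention: Sprinkler = -1 if Rain >= 1 else 0  [with Rain=-1]  = 0; Soil = Rain*Sprinkler  [with Rain=-1, Sprinkler=0]  = 0; Yield = 3Soil + 3Sprinkler + 4  [with Soil=0, Sprinkler=0]  = 4.
Change = 1 − 4 = -3.

-3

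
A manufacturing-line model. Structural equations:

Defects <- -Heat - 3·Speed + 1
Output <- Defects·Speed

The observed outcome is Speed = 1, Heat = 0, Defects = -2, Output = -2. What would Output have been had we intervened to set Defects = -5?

-5

The intervention breaks the incoming arrows to Defects: Defects <- -Heat - 3·Speed + 1 no longer applies, and Defects = -5.
Output = Defects·Speed  [with Defects=-5, Speed=1]  = -5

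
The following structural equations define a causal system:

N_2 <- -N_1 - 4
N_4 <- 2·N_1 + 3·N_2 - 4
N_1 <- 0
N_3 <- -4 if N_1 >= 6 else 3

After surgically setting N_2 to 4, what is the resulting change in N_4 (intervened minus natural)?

Under do(N_2=4), the mechanism N_2 <- -N_1 - 4 is discarded; N_2 is fixed at 4.
N_4 = 2·N_1 + 3·N_2 - 4  [with N_1=0, N_2=4]  = 8
Without intervention: N_2 = -N_1 - 4  [with N_1=0]  = -4; N_4 = 2·N_1 + 3·N_2 - 4  [with N_1=0, N_2=-4]  = -16.
Change = 8 − (-16) = 24.

24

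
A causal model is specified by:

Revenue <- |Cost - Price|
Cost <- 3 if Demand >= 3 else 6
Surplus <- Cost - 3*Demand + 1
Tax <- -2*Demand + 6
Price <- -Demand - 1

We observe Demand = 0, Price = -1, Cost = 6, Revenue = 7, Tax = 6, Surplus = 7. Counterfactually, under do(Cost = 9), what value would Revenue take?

The intervention breaks the incoming arrows to Cost: Cost <- 3 if Demand >= 3 else 6 no longer applies, and Cost = 9.
Price = -Demand - 1  [with Demand=0]  = -1
Revenue = |Cost - Price|  [with Cost=9, Price=-1]  = 10

10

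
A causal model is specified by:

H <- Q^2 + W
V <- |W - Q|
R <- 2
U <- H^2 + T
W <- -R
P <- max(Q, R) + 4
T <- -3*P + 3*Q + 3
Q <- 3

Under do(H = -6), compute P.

7

do(H=-6) replaces the equation H <- Q^2 + W with the constant H = -6.
P is not downstream of the intervention, so its value is determined by the original equations.
P = max(Q, R) + 4  [with Q=3, R=2]  = 7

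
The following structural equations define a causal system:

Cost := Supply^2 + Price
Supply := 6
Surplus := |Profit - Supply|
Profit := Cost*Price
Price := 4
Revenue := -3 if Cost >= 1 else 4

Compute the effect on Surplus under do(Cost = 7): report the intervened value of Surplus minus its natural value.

The intervention breaks the incoming arrows to Cost: Cost := Supply^2 + Price no longer applies, and Cost = 7.
Profit = Cost*Price  [with Cost=7, Price=4]  = 28
Surplus = |Profit - Supply|  [with Profit=28, Supply=6]  = 22
Without intervention: Cost = Supply^2 + Price  [with Supply=6, Price=4]  = 40; Profit = Cost*Price  [with Cost=40, Price=4]  = 160; Surplus = |Profit - Supply|  [with Profit=160, Supply=6]  = 154.
Change = 22 − 154 = -132.

-132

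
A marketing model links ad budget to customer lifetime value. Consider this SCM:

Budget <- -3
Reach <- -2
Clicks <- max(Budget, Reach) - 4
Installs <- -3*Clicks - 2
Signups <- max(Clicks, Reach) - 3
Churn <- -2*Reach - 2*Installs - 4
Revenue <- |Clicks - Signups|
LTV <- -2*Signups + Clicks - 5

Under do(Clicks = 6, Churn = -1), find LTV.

Setting Clicks = 6, Churn = -1 by intervention discards those variables' equations.
Signups = max(Clicks, Reach) - 3  [with Clicks=6, Reach=-2]  = 3
LTV = -2*Signups + Clicks - 5  [with Signups=3, Clicks=6]  = -5

-5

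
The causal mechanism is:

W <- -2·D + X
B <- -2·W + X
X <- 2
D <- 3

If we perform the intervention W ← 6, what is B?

The intervention breaks the incoming arrows to W: W <- -2·D + X no longer applies, and W = 6.
B = -2·W + X  [with W=6, X=2]  = -10

-10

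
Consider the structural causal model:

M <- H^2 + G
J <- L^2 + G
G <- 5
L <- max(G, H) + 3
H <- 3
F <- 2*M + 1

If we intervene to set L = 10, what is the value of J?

Intervening sets L = 10 and removes its equation (L <- max(G, H) + 3).
J = L^2 + G  [with L=10, G=5]  = 105

105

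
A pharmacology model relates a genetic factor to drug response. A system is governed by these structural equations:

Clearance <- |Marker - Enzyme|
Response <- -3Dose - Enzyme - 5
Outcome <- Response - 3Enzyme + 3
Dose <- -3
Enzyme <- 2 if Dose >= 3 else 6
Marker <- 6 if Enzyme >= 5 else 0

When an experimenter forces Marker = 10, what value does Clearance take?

4

do(Marker=10) replaces the equation Marker <- 6 if Enzyme >= 5 else 0 with the constant Marker = 10.
Enzyme = 2 if Dose >= 3 else 6  [with Dose=-3]  = 6
Clearance = |Marker - Enzyme|  [with Marker=10, Enzyme=6]  = 4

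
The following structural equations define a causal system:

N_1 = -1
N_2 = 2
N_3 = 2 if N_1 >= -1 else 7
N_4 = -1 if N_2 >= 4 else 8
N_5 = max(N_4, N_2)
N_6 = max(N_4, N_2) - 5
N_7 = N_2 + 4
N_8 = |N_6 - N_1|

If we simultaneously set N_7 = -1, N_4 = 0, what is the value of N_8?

2

The joint intervention fixes N_7 = -1, N_4 = 0, removing each variable's own equation.
N_6 = max(N_4, N_2) - 5  [with N_4=0, N_2=2]  = -3
N_8 = |N_6 - N_1|  [with N_6=-3, N_1=-1]  = 2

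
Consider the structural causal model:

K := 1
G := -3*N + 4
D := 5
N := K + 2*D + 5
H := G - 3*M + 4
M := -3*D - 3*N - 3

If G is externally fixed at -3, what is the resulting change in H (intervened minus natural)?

41

The intervention breaks the incoming arrows to G: G := -3*N + 4 no longer applies, and G = -3.
N = K + 2*D + 5  [with K=1, D=5]  = 16
M = -3*D - 3*N - 3  [with D=5, N=16]  = -66
H = G - 3*M + 4  [with G=-3, M=-66]  = 199
Without intervention: N = K + 2*D + 5  [with K=1, D=5]  = 16; M = -3*D - 3*N - 3  [with D=5, N=16]  = -66; G = -3*N + 4  [with N=16]  = -44; H = G - 3*M + 4  [with G=-44, M=-66]  = 158.
Change = 199 − 158 = 41.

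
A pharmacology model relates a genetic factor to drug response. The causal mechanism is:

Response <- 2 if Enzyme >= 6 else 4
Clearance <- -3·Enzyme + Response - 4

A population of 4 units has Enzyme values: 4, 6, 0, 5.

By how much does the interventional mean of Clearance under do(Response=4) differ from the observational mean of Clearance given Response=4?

Under do(Response=4), Response's equation is replaced by Response=4 for every unit. Per-unit Clearance: -12, -18, 0, -15. Mean = -11.25.
Conditioning on Response=4 selects the 3 unit(s) with Enzyme ∈ {4, 0, 5}. Their Clearance values: -12, 0, -15. Mean = -9.
Difference = -11.25 − (-9) = -2.25.

-2.25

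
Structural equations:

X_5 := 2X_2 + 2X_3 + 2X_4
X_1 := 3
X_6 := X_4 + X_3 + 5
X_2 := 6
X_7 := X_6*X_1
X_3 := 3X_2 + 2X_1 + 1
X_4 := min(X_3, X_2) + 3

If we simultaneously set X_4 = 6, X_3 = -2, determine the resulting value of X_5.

20

The joint intervention fixes X_4 = 6, X_3 = -2, removing each variable's own equation.
X_5 = 2X_2 + 2X_3 + 2X_4  [with X_2=6, X_3=-2, X_4=6]  = 20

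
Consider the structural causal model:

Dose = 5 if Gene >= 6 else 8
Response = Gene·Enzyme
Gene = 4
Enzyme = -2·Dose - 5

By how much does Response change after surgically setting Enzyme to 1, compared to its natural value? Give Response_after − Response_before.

88

The intervention breaks the incoming arrows to Enzyme: Enzyme = -2·Dose - 5 no longer applies, and Enzyme = 1.
Response = Gene·Enzyme  [with Gene=4, Enzyme=1]  = 4
Without intervention: Dose = 5 if Gene >= 6 else 8  [with Gene=4]  = 8; Enzyme = -2·Dose - 5  [with Dose=8]  = -21; Response = Gene·Enzyme  [with Gene=4, Enzyme=-21]  = -84.
Change = 4 − (-84) = 88.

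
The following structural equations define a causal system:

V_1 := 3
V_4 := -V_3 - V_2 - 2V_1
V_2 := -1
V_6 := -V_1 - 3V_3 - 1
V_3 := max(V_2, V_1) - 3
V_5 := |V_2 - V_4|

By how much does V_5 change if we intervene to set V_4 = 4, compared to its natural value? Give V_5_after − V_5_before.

Intervening sets V_4 = 4 and removes its equation (V_4 := -V_3 - V_2 - 2V_1).
V_5 = |V_2 - V_4|  [with V_2=-1, V_4=4]  = 5
Without intervention: V_3 = max(V_2, V_1) - 3  [with V_2=-1, V_1=3]  = 0; V_4 = -V_3 - V_2 - 2V_1  [with V_3=0, V_2=-1, V_1=3]  = -5; V_5 = |V_2 - V_4|  [with V_2=-1, V_4=-5]  = 4.
Change = 5 − 4 = 1.

1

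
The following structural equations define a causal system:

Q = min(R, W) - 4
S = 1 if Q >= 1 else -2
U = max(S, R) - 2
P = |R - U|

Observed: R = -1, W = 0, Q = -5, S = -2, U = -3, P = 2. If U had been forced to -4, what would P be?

3

The intervention breaks the incoming arrows to U: U = max(S, R) - 2 no longer applies, and U = -4.
P = |R - U|  [with R=-1, U=-4]  = 3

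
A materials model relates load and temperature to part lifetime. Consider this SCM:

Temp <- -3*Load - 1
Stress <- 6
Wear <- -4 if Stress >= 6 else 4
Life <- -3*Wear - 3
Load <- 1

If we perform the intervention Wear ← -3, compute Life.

6

Intervening sets Wear = -3 and removes its equation (Wear <- -4 if Stress >= 6 else 4).
Life = -3*Wear - 3  [with Wear=-3]  = 6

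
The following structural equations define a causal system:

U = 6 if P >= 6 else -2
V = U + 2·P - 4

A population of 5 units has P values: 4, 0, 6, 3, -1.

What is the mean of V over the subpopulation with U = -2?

-3

Conditioning on U=-2 selects the 4 unit(s) with P ∈ {4, 0, 3, -1}. Their V values: 2, -6, 0, -8. Mean = -3.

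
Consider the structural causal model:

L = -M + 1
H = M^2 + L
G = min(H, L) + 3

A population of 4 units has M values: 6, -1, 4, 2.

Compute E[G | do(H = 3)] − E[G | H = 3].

-2.25

do(H=3) breaks H's dependence on M. With H=3 fixed, G across the units is -2, 5, 0, 2, mean 1.25.
Observing H=3 restricts to units where H's equation naturally yields 3: M ∈ {-1, 2}. In that subpopulation G = 5, 2, mean 3.5.
Difference = 1.25 − 3.5 = -2.25.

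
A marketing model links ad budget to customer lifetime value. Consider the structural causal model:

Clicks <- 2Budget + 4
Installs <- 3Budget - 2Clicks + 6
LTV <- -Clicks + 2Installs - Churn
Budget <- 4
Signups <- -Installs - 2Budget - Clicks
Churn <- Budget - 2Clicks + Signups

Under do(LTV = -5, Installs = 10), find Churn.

Under do(LTV = -5, Installs = 10), each intervened variable's structural equation is replaced by its fixed value.
Clicks = 2Budget + 4  [with Budget=4]  = 12
Signups = -Installs - 2Budget - Clicks  [with Installs=10, Budget=4, Clicks=12]  = -30
Churn = Budget - 2Clicks + Signups  [with Budget=4, Clicks=12, Signups=-30]  = -50

-50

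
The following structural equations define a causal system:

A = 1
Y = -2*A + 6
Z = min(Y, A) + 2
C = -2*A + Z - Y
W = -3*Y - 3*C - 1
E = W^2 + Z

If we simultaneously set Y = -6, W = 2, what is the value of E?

Setting Y = -6, W = 2 by intervention discards those variables' equations.
Z = min(Y, A) + 2  [with Y=-6, A=1]  = -4
E = W^2 + Z  [with W=2, Z=-4]  = 0

0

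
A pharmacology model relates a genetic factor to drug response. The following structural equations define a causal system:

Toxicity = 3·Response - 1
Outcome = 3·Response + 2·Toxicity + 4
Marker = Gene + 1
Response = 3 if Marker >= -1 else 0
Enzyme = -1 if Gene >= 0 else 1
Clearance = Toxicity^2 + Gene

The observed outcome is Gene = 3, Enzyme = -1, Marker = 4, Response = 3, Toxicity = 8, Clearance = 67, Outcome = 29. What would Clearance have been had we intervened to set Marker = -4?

4

The intervention breaks the incoming arrows to Marker: Marker = Gene + 1 no longer applies, and Marker = -4.
Response = 3 if Marker >= -1 else 0  [with Marker=-4]  = 0
Toxicity = 3·Response - 1  [with Response=0]  = -1
Clearance = Toxicity^2 + Gene  [with Toxicity=-1, Gene=3]  = 4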